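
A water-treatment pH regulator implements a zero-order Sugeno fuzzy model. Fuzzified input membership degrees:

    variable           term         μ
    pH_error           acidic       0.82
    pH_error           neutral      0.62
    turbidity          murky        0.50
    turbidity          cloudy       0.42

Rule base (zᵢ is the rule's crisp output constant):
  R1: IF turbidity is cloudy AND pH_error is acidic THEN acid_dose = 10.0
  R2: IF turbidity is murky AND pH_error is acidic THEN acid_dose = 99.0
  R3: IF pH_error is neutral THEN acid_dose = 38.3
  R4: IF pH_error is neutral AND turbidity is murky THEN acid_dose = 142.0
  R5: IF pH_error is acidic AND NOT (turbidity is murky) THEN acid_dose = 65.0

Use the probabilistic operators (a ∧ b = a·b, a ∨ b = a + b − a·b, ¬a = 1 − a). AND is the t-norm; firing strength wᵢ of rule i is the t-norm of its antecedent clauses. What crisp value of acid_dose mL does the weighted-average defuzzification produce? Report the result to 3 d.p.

66.105

R1 (z=10.0): cloudy=0.42, acidic=0.82; AND[a·b] → w = 0.3444
R2 (z=99.0): murky=0.50, acidic=0.82; AND[a·b] → w = 0.4100
R3 (z=38.3): neutral=0.62 → w = 0.6200
R4 (z=142.0): neutral=0.62, murky=0.50; AND[a·b] → w = 0.3100
R5 (z=65.0): acidic=0.82, ¬murky=1−0.50=0.50; AND[a·b] → w = 0.4100
Weighted average = (0.3444·10.0 + 0.4100·99.0 + 0.6200·38.3 + 0.3100·142.0 + 0.4100·65.0) / (0.3444 + 0.4100 + 0.6200 + 0.3100 + 0.4100)
  = 138.4500 / 2.0944 = 66.105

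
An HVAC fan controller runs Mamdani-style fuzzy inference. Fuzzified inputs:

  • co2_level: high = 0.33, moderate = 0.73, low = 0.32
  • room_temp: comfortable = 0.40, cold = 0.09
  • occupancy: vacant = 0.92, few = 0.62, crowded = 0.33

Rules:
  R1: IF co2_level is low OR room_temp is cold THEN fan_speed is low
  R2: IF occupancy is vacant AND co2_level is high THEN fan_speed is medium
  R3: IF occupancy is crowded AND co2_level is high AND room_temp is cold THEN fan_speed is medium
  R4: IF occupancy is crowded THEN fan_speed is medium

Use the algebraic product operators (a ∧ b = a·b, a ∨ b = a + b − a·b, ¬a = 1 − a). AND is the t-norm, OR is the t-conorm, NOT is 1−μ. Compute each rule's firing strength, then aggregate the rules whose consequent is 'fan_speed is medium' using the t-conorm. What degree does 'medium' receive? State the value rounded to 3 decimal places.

0.538

R1: low=0.32, cold=0.09; OR[a + b − a·b] → w = 0.3812
R2: vacant=0.92, high=0.33; AND[a·b] → w = 0.3036
R3: crowded=0.33, high=0.33, cold=0.09; AND[a·b] → w = 0.0098
R4: crowded=0.33 → w = 0.3300
Rules with consequent 'medium': {R2, R3, R4} → strengths 0.3036, 0.0098, 0.3300
Aggregate via t-conorm [a + b − a·b]: 0.5380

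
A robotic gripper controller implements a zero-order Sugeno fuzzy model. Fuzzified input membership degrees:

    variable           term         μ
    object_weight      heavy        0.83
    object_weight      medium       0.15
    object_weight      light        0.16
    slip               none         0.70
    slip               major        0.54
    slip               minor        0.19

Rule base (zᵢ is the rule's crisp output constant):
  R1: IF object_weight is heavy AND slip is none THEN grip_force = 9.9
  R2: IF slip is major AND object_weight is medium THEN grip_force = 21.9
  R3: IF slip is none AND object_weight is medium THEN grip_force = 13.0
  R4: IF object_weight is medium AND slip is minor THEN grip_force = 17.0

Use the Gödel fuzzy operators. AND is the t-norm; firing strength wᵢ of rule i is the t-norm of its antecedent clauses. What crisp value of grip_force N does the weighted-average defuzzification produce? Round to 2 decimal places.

12.80

R1 (z=9.9): heavy=0.83, none=0.70; AND[min(a, b)] → w = 0.70
R2 (z=21.9): major=0.54, medium=0.15; AND[min(a, b)] → w = 0.15
R3 (z=13.0): none=0.70, medium=0.15; AND[min(a, b)] → w = 0.15
R4 (z=17.0): medium=0.15, minor=0.19; AND[min(a, b)] → w = 0.15
Weighted average = (0.70·9.9 + 0.15·21.9 + 0.15·13.0 + 0.15·17.0) / (0.70 + 0.15 + 0.15 + 0.15)
  = 14.7150 / 1.1500 = 12.80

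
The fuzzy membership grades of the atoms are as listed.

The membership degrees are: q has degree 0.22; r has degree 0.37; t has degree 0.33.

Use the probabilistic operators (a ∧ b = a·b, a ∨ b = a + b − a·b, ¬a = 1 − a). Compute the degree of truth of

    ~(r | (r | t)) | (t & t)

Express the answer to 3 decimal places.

r | t = a + b − a·b on (0.3700, 0.3300) = 0.5779
r | (r | t) = a + b − a·b on (0.3700, 0.5779) = 0.7341
~(r | (r | t)) = 1 − 0.7341 = 0.2659
t & t = a·b on (0.3300, 0.3300) = 0.1089
~(r | (r | t)) | (t & t) = a + b − a·b on (0.2659, 0.1089) = 0.3459

0.346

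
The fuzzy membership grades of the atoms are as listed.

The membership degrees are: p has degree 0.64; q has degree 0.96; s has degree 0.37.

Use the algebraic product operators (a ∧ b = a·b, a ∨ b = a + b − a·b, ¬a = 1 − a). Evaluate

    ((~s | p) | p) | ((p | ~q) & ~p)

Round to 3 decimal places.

0.963

~s = 1 − 0.3700 = 0.6300
~s | p = a + b − a·b on (0.6300, 0.6400) = 0.8668
(~s | p) | p = a + b − a·b on (0.8668, 0.6400) = 0.9520
~q = 1 − 0.9600 = 0.0400
p | ~q = a + b − a·b on (0.6400, 0.0400) = 0.6544
~p = 1 − 0.6400 = 0.3600
(p | ~q) & ~p = a·b on (0.6544, 0.3600) = 0.2356
((~s | p) | p) | ((p | ~q) & ~p) = a + b − a·b on (0.9520, 0.2356) = 0.9633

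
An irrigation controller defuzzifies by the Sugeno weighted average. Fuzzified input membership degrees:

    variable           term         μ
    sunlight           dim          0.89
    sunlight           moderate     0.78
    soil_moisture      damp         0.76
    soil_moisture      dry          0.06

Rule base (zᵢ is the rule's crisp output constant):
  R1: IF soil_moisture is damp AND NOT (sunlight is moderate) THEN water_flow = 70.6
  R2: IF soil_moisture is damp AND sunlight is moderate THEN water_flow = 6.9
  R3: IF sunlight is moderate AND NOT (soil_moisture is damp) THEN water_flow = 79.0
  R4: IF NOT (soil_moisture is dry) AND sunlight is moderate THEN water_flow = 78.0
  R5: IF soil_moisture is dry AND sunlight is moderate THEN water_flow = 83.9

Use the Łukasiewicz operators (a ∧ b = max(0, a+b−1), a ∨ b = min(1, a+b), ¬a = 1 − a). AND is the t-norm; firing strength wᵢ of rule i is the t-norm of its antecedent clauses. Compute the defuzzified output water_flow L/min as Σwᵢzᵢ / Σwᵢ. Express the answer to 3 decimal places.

48.020

R1 (z=70.6): damp=0.76, ¬moderate=1−0.78=0.22; AND[max(0, a+b−1)] → w = 0.00
R2 (z=6.9): damp=0.76, moderate=0.78; AND[max(0, a+b−1)] → w = 0.54
R3 (z=79.0): moderate=0.78, ¬damp=1−0.76=0.24; AND[max(0, a+b−1)] → w = 0.02
R4 (z=78.0): ¬dry=1−0.06=0.94, moderate=0.78; AND[max(0, a+b−1)] → w = 0.72
R5 (z=83.9): dry=0.06, moderate=0.78; AND[max(0, a+b−1)] → w = 0.00
Weighted average = (0.00·70.6 + 0.54·6.9 + 0.02·79.0 + 0.72·78.0 + 0.00·83.9) / (0.00 + 0.54 + 0.02 + 0.72 + 0.00)
  = 61.4660 / 1.2800 = 48.020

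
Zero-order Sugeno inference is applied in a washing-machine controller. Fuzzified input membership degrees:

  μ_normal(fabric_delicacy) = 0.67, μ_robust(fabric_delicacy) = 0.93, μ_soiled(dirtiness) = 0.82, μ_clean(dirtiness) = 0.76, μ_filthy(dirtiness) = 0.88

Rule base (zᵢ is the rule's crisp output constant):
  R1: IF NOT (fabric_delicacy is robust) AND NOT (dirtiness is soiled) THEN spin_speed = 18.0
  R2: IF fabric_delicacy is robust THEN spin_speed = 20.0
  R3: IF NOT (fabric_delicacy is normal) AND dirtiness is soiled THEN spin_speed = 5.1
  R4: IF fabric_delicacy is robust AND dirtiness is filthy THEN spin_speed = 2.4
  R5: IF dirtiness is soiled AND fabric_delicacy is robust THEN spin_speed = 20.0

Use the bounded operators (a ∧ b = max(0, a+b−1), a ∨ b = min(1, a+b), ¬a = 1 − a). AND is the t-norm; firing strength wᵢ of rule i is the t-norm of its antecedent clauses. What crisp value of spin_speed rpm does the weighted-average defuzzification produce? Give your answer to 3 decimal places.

R1 (z=18.0): ¬robust=1−0.93=0.07, ¬soiled=1−0.82=0.18; AND[max(0, a+b−1)] → w = 0.00
R2 (z=20.0): robust=0.93 → w = 0.93
R3 (z=5.1): ¬normal=1−0.67=0.33, soiled=0.82; AND[max(0, a+b−1)] → w = 0.15
R4 (z=2.4): robust=0.93, filthy=0.88; AND[max(0, a+b−1)] → w = 0.81
R5 (z=20.0): soiled=0.82, robust=0.93; AND[max(0, a+b−1)] → w = 0.75
Weighted average = (0.00·18.0 + 0.93·20.0 + 0.15·5.1 + 0.81·2.4 + 0.75·20.0) / (0.00 + 0.93 + 0.15 + 0.81 + 0.75)
  = 36.3090 / 2.6400 = 13.753

13.753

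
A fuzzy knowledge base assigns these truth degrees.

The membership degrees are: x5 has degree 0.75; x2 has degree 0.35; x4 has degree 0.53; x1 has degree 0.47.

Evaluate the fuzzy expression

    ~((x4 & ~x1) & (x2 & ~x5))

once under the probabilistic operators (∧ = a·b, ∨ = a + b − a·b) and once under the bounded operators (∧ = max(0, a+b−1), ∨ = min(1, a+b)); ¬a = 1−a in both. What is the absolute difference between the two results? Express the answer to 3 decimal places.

Under probabilistic:
  ~x1 = 1 − 0.4700 = 0.5300
  x4 & ~x1 = a·b on (0.5300, 0.5300) = 0.2809
  ~x5 = 1 − 0.7500 = 0.2500
  x2 & ~x5 = a·b on (0.3500, 0.2500) = 0.0875
  (x4 & ~x1) & (x2 & ~x5) = a·b on (0.2809, 0.0875) = 0.0246
  ~((x4 & ~x1) & (x2 & ~x5)) = 1 − 0.0246 = 0.9754
  → value = 0.9754
Under bounded:
  ~x1 = 1 − 0.47 = 0.53
  x4 & ~x1 = max(0, a+b−1) on (0.53, 0.53) = 0.06
  ~x5 = 1 − 0.75 = 0.25
  x2 & ~x5 = max(0, a+b−1) on (0.35, 0.25) = 0.00
  (x4 & ~x1) & (x2 & ~x5) = max(0, a+b−1) on (0.06, 0.00) = 0.00
  ~((x4 & ~x1) & (x2 & ~x5)) = 1 − 0.00 = 1.00
  → value = 1.0000
|0.9754 − 1.0000| = 0.025

0.025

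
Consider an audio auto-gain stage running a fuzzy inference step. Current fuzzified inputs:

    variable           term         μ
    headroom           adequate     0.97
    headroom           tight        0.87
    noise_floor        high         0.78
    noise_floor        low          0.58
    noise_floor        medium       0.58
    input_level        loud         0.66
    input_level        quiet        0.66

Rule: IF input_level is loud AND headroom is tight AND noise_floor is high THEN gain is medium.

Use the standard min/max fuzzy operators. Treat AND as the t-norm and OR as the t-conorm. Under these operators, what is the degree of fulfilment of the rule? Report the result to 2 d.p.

0.66

firing strength: loud=0.66, tight=0.87, high=0.78; AND[min(a, b)] → w = 0.66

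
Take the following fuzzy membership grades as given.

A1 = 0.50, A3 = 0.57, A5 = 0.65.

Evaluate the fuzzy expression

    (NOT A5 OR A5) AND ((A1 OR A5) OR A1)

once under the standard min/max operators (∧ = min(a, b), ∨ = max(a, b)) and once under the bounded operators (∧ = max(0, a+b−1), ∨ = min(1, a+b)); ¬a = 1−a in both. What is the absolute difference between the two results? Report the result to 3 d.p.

0.350

Under standard min/max:
  NOT A5 = 1 − 0.65 = 0.35
  NOT A5 OR A5 = max(a, b) on (0.35, 0.65) = 0.65
  A1 OR A5 = max(a, b) on (0.50, 0.65) = 0.65
  (A1 OR A5) OR A1 = max(a, b) on (0.65, 0.50) = 0.65
  (NOT A5 OR A5) AND ((A1 OR A5) OR A1) = min(a, b) on (0.65, 0.65) = 0.65
  → value = 0.6500
Under bounded:
  NOT A5 = 1 − 0.65 = 0.35
  NOT A5 OR A5 = min(1, a+b) on (0.35, 0.65) = 1.00
  A1 OR A5 = min(1, a+b) on (0.50, 0.65) = 1.00
  (A1 OR A5) OR A1 = min(1, a+b) on (1.00, 0.50) = 1.00
  (NOT A5 OR A5) AND ((A1 OR A5) OR A1) = max(0, a+b−1) on (1.00, 1.00) = 1.00
  → value = 1.0000
|0.6500 − 1.0000| = 0.350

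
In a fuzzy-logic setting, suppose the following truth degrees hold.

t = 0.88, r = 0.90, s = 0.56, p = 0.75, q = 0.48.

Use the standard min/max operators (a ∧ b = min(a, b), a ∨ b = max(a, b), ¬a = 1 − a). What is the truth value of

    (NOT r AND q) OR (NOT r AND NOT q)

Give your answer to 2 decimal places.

0.10

NOT r = 1 − 0.90 = 0.10
NOT r AND q = min(a, b) on (0.10, 0.48) = 0.10
NOT r = 1 − 0.90 = 0.10
NOT q = 1 − 0.48 = 0.52
NOT r AND NOT q = min(a, b) on (0.10, 0.52) = 0.10
(NOT r AND q) OR (NOT r AND NOT q) = max(a, b) on (0.10, 0.10) = 0.10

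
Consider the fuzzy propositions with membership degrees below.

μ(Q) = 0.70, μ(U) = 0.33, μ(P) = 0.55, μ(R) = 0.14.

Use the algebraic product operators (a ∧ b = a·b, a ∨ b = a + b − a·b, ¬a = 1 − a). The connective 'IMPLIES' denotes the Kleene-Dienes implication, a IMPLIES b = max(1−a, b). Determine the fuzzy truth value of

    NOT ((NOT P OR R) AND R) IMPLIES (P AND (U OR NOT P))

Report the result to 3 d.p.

0.347

NOT P = 1 − 0.5500 = 0.4500
NOT P OR R = a + b − a·b on (0.4500, 0.1400) = 0.5270
(NOT P OR R) AND R = a·b on (0.5270, 0.1400) = 0.0738
NOT ((NOT P OR R) AND R) = 1 − 0.0738 = 0.9262
NOT P = 1 − 0.5500 = 0.4500
U OR NOT P = a + b − a·b on (0.3300, 0.4500) = 0.6315
P AND (U OR NOT P) = a·b on (0.5500, 0.6315) = 0.3473
NOT ((NOT P OR R) AND R) IMPLIES (P AND (U OR NOT P))  [Kleene-Dienes: max(1−a, b)] with a=0.9262, b=0.3473 → 0.3473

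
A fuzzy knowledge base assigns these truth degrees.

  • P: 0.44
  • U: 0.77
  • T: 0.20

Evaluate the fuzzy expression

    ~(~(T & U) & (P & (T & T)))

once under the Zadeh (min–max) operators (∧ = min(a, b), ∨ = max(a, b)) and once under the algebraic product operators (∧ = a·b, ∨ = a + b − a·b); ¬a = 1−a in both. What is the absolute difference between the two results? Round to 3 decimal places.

0.185

Under Zadeh (min–max):
  T & U = min(a, b) on (0.20, 0.77) = 0.20
  ~(T & U) = 1 − 0.20 = 0.80
  T & T = min(a, b) on (0.20, 0.20) = 0.20
  P & (T & T) = min(a, b) on (0.44, 0.20) = 0.20
  ~(T & U) & (P & (T & T)) = min(a, b) on (0.80, 0.20) = 0.20
  ~(~(T & U) & (P & (T & T))) = 1 − 0.20 = 0.80
  → value = 0.8000
Under algebraic product:
  T & U = a·b on (0.2000, 0.7700) = 0.1540
  ~(T & U) = 1 − 0.1540 = 0.8460
  T & T = a·b on (0.2000, 0.2000) = 0.0400
  P & (T & T) = a·b on (0.4400, 0.0400) = 0.0176
  ~(T & U) & (P & (T & T)) = a·b on (0.8460, 0.0176) = 0.0149
  ~(~(T & U) & (P & (T & T))) = 1 − 0.0149 = 0.9851
  → value = 0.9851
|0.8000 − 0.9851| = 0.185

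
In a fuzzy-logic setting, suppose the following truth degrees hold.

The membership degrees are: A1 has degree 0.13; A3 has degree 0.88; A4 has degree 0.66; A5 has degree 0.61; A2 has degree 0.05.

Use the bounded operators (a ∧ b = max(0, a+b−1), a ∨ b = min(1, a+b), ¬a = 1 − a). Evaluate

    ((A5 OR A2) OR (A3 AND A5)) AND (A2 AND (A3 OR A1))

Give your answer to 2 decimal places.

A5 OR A2 = min(1, a+b) on (0.61, 0.05) = 0.66
A3 AND A5 = max(0, a+b−1) on (0.88, 0.61) = 0.49
(A5 OR A2) OR (A3 AND A5) = min(1, a+b) on (0.66, 0.49) = 1.00
A3 OR A1 = min(1, a+b) on (0.88, 0.13) = 1.00
A2 AND (A3 OR A1) = max(0, a+b−1) on (0.05, 1.00) = 0.05
((A5 OR A2) OR (A3 AND A5)) AND (A2 AND (A3 OR A1)) = max(0, a+b−1) on (1.00, 0.05) = 0.05

0.05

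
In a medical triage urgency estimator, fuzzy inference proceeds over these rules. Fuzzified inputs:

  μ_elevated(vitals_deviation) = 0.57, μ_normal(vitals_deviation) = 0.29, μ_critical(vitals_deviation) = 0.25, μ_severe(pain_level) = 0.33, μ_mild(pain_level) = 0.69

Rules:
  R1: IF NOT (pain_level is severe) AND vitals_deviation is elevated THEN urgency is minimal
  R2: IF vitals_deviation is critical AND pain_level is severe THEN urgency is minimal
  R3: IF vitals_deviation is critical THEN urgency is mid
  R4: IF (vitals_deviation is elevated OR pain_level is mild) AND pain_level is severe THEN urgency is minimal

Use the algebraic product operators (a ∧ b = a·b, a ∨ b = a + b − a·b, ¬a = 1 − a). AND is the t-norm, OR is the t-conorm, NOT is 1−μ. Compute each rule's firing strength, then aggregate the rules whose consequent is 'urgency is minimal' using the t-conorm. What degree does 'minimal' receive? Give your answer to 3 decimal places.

R1: ¬severe=1−0.33=0.67, elevated=0.57; AND[a·b] → w = 0.3819
R2: critical=0.25, severe=0.33; AND[a·b] → w = 0.0825
R3: critical=0.25 → w = 0.2500
R4: (elevated=0.57 OR mild=0.69) = 0.8667; AND[a·b] with severe=0.33 → w = 0.2860
Rules with consequent 'minimal': {R1, R2, R4} → strengths 0.3819, 0.0825, 0.2860
Aggregate via t-conorm [a + b − a·b]: 0.5951

0.595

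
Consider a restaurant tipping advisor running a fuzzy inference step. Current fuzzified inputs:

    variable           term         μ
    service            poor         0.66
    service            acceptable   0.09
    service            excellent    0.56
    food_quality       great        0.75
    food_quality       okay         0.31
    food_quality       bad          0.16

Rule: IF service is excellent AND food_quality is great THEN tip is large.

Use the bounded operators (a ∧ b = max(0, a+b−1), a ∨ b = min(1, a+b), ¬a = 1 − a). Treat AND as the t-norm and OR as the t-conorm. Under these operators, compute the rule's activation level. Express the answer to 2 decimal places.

firing strength: excellent=0.56, great=0.75; AND[max(0, a+b−1)] → w = 0.31

0.31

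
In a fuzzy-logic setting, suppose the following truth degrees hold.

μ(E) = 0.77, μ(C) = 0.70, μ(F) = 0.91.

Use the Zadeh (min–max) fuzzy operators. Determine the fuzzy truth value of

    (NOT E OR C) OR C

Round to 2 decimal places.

0.70

NOT E = 1 − 0.77 = 0.23
NOT E OR C = max(a, b) on (0.23, 0.70) = 0.70
(NOT E OR C) OR C = max(a, b) on (0.70, 0.70) = 0.70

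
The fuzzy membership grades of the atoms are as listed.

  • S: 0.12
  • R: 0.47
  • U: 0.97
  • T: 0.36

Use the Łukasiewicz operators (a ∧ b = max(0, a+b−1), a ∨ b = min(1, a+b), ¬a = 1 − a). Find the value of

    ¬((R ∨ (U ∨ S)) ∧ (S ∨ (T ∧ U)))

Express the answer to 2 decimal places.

U ∨ S = min(1, a+b) on (0.97, 0.12) = 1.00
R ∨ (U ∨ S) = min(1, a+b) on (0.47, 1.00) = 1.00
T ∧ U = max(0, a+b−1) on (0.36, 0.97) = 0.33
S ∨ (T ∧ U) = min(1, a+b) on (0.12, 0.33) = 0.45
(R ∨ (U ∨ S)) ∧ (S ∨ (T ∧ U)) = max(0, a+b−1) on (1.00, 0.45) = 0.45
¬((R ∨ (U ∨ S)) ∧ (S ∨ (T ∧ U))) = 1 − 0.45 = 0.55

0.55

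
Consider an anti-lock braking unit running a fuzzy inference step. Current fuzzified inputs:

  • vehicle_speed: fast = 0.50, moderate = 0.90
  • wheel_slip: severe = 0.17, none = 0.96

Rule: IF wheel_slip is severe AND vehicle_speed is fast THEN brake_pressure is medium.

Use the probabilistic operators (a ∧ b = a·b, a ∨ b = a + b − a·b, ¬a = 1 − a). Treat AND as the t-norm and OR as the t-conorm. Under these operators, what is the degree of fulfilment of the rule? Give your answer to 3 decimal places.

0.085

firing strength: severe=0.17, fast=0.50; AND[a·b] → w = 0.0850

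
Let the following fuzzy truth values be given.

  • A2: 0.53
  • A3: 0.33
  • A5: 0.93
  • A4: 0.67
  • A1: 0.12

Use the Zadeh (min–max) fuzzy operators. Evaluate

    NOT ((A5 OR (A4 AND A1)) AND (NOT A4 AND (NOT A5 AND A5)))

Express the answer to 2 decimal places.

0.93

A4 AND A1 = min(a, b) on (0.67, 0.12) = 0.12
A5 OR (A4 AND A1) = max(a, b) on (0.93, 0.12) = 0.93
NOT A4 = 1 − 0.67 = 0.33
NOT A5 = 1 − 0.93 = 0.07
NOT A5 AND A5 = min(a, b) on (0.07, 0.93) = 0.07
NOT A4 AND (NOT A5 AND A5) = min(a, b) on (0.33, 0.07) = 0.07
(A5 OR (A4 AND A1)) AND (NOT A4 AND (NOT A5 AND A5)) = min(a, b) on (0.93, 0.07) = 0.07
NOT ((A5 OR (A4 AND A1)) AND (NOT A4 AND (NOT A5 AND A5))) = 1 − 0.07 = 0.93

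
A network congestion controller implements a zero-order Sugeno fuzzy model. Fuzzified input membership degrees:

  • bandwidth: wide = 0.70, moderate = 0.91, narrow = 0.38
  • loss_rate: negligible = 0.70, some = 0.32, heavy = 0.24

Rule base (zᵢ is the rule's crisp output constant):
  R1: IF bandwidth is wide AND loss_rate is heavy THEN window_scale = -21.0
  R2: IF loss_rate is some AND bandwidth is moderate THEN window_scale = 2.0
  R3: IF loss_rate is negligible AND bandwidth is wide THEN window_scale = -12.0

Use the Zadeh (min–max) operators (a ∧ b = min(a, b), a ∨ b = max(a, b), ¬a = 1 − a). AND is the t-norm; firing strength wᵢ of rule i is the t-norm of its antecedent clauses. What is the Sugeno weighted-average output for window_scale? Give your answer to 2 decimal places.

R1 (z=-21.0): wide=0.70, heavy=0.24; AND[min(a, b)] → w = 0.24
R2 (z=2.0): some=0.32, moderate=0.91; AND[min(a, b)] → w = 0.32
R3 (z=-12.0): negligible=0.70, wide=0.70; AND[min(a, b)] → w = 0.70
Weighted average = (0.24·-21.0 + 0.32·2.0 + 0.70·-12.0) / (0.24 + 0.32 + 0.70)
  = -12.8000 / 1.2600 = -10.16

-10.16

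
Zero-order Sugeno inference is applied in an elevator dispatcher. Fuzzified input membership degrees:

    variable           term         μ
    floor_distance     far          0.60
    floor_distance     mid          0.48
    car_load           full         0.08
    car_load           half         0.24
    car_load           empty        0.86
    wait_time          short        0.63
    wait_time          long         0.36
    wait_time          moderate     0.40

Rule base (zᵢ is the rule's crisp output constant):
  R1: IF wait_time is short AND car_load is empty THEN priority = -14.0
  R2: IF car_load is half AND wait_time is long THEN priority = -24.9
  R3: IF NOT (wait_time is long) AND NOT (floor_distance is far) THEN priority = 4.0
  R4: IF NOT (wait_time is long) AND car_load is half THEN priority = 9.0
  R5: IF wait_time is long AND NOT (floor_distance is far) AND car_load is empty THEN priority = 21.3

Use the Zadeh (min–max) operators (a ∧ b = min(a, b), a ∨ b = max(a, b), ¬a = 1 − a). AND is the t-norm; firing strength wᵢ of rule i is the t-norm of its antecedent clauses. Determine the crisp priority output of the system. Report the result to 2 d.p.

R1 (z=-14.0): short=0.63, empty=0.86; AND[min(a, b)] → w = 0.63
R2 (z=-24.9): half=0.24, long=0.36; AND[min(a, b)] → w = 0.24
R3 (z=4.0): ¬long=1−0.36=0.64, ¬far=1−0.60=0.40; AND[min(a, b)] → w = 0.40
R4 (z=9.0): ¬long=1−0.36=0.64, half=0.24; AND[min(a, b)] → w = 0.24
R5 (z=21.3): long=0.36, ¬far=1−0.60=0.40, empty=0.86; AND[min(a, b)] → w = 0.36
Weighted average = (0.63·-14.0 + 0.24·-24.9 + 0.40·4.0 + 0.24·9.0 + 0.36·21.3) / (0.63 + 0.24 + 0.40 + 0.24 + 0.36)
  = -3.3680 / 1.8700 = -1.80

-1.80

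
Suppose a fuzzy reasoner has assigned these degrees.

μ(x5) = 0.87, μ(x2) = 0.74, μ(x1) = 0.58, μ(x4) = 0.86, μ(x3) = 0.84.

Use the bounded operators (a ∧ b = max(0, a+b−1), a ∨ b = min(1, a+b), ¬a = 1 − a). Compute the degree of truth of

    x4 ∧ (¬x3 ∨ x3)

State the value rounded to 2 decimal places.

0.86

¬x3 = 1 − 0.84 = 0.16
¬x3 ∨ x3 = min(1, a+b) on (0.16, 0.84) = 1.00
x4 ∧ (¬x3 ∨ x3) = max(0, a+b−1) on (0.86, 1.00) = 0.86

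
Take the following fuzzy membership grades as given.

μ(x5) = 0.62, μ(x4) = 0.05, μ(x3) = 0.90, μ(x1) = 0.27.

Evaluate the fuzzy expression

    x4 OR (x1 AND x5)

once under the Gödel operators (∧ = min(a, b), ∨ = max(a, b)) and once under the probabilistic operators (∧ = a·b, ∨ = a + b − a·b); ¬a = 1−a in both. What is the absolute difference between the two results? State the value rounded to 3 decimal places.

0.061

Under Gödel:
  x1 AND x5 = min(a, b) on (0.27, 0.62) = 0.27
  x4 OR (x1 AND x5) = max(a, b) on (0.05, 0.27) = 0.27
  → value = 0.2700
Under probabilistic:
  x1 AND x5 = a·b on (0.2700, 0.6200) = 0.1674
  x4 OR (x1 AND x5) = a + b − a·b on (0.0500, 0.1674) = 0.2090
  → value = 0.2090
|0.2700 − 0.2090| = 0.061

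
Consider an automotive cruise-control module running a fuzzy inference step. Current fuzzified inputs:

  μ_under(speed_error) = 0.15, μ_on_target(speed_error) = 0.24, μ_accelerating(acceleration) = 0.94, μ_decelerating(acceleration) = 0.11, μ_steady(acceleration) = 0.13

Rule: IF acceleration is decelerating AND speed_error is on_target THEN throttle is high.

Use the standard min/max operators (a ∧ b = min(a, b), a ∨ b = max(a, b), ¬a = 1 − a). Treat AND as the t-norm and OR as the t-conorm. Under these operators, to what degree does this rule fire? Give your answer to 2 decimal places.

firing strength: decelerating=0.11, on_target=0.24; AND[min(a, b)] → w = 0.11

0.11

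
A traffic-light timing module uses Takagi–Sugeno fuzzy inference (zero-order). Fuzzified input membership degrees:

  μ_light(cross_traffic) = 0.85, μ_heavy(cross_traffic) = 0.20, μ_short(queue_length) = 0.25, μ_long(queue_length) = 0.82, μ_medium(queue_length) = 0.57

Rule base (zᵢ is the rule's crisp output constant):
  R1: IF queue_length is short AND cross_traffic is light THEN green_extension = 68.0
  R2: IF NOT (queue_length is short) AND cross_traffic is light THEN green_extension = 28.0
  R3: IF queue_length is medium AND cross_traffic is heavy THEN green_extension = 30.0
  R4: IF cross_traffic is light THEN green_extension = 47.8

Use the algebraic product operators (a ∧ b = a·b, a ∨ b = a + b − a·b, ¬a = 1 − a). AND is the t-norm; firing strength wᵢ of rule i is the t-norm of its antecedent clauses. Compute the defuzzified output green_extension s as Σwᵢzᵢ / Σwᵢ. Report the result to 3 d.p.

42.089

R1 (z=68.0): short=0.25, light=0.85; AND[a·b] → w = 0.2125
R2 (z=28.0): ¬short=1−0.25=0.75, light=0.85; AND[a·b] → w = 0.6375
R3 (z=30.0): medium=0.57, heavy=0.20; AND[a·b] → w = 0.1140
R4 (z=47.8): light=0.85 → w = 0.8500
Weighted average = (0.2125·68.0 + 0.6375·28.0 + 0.1140·30.0 + 0.8500·47.8) / (0.2125 + 0.6375 + 0.1140 + 0.8500)
  = 76.3500 / 1.8140 = 42.089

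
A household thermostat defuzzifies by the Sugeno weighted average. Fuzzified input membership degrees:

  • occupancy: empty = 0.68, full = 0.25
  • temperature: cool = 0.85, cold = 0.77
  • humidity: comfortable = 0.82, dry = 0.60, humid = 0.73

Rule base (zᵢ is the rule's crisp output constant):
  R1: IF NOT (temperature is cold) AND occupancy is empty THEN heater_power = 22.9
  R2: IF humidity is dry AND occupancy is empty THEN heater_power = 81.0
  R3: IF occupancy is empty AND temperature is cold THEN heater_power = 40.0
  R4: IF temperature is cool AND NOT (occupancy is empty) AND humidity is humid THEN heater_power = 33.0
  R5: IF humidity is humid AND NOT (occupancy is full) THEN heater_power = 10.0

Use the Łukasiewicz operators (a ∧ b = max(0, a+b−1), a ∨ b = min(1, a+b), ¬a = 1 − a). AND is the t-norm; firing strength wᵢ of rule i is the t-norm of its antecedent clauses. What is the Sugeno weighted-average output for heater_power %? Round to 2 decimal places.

37.59

R1 (z=22.9): ¬cold=1−0.77=0.23, empty=0.68; AND[max(0, a+b−1)] → w = 0.00
R2 (z=81.0): dry=0.60, empty=0.68; AND[max(0, a+b−1)] → w = 0.28
R3 (z=40.0): empty=0.68, cold=0.77; AND[max(0, a+b−1)] → w = 0.45
R4 (z=33.0): cool=0.85, ¬empty=1−0.68=0.32, humid=0.73; AND[max(0, a+b−1)] → w = 0.00
R5 (z=10.0): humid=0.73, ¬full=1−0.25=0.75; AND[max(0, a+b−1)] → w = 0.48
Weighted average = (0.00·22.9 + 0.28·81.0 + 0.45·40.0 + 0.00·33.0 + 0.48·10.0) / (0.00 + 0.28 + 0.45 + 0.00 + 0.48)
  = 45.4800 / 1.2100 = 37.59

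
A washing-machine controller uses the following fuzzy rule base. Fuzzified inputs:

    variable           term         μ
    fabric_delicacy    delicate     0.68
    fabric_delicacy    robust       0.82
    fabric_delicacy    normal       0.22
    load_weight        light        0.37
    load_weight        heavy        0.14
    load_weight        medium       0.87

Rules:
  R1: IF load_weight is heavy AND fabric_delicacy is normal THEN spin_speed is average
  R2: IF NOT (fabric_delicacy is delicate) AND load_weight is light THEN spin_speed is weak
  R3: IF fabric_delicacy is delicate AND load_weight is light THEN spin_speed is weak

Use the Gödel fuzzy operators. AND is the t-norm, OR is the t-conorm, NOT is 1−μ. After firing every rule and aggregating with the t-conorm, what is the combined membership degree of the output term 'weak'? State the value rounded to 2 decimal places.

0.37

R1: heavy=0.14, normal=0.22; AND[min(a, b)] → w = 0.14
R2: ¬delicate=1−0.68=0.32, light=0.37; AND[min(a, b)] → w = 0.32
R3: delicate=0.68, light=0.37; AND[min(a, b)] → w = 0.37
Rules with consequent 'weak': {R2, R3} → strengths 0.32, 0.37
Aggregate via t-conorm [max(a, b)]: 0.37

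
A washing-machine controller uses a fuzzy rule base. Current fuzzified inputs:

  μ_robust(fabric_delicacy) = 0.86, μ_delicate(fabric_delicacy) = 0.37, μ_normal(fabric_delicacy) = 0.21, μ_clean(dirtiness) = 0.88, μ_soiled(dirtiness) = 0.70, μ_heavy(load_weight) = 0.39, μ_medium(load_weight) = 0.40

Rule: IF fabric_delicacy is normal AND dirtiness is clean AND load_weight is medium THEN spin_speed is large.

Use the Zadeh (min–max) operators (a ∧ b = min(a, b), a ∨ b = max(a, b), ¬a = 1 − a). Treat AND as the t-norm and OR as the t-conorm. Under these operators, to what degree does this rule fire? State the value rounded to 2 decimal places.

firing strength: normal=0.21, clean=0.88, medium=0.40; AND[min(a, b)] → w = 0.21

0.21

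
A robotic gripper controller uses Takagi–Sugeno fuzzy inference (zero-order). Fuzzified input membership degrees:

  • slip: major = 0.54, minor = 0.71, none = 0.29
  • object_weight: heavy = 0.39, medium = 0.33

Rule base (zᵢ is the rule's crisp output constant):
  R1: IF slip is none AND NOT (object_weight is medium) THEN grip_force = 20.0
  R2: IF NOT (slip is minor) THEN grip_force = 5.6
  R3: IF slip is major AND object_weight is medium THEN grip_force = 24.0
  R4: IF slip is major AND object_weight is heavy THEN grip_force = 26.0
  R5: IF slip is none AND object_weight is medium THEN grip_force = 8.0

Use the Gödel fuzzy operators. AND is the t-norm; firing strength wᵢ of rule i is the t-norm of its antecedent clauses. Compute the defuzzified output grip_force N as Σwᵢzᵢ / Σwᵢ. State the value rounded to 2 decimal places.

17.49

R1 (z=20.0): none=0.29, ¬medium=1−0.33=0.67; AND[min(a, b)] → w = 0.29
R2 (z=5.6): ¬minor=1−0.71=0.29 → w = 0.29
R3 (z=24.0): major=0.54, medium=0.33; AND[min(a, b)] → w = 0.33
R4 (z=26.0): major=0.54, heavy=0.39; AND[min(a, b)] → w = 0.39
R5 (z=8.0): none=0.29, medium=0.33; AND[min(a, b)] → w = 0.29
Weighted average = (0.29·20.0 + 0.29·5.6 + 0.33·24.0 + 0.39·26.0 + 0.29·8.0) / (0.29 + 0.29 + 0.33 + 0.39 + 0.29)
  = 27.8040 / 1.5900 = 17.49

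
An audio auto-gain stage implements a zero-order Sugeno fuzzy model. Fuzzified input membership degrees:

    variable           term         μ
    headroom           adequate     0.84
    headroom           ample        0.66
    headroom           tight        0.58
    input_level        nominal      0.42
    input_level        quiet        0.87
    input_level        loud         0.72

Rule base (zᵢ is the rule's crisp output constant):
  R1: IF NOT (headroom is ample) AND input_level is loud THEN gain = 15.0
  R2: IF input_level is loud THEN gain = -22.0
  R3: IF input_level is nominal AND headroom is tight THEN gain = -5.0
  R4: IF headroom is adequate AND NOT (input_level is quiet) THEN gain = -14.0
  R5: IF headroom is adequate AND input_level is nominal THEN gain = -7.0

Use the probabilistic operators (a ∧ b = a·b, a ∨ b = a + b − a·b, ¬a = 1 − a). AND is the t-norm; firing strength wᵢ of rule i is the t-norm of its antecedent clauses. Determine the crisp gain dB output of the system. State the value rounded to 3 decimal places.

R1 (z=15.0): ¬ample=1−0.66=0.34, loud=0.72; AND[a·b] → w = 0.2448
R2 (z=-22.0): loud=0.72 → w = 0.7200
R3 (z=-5.0): nominal=0.42, tight=0.58; AND[a·b] → w = 0.2436
R4 (z=-14.0): adequate=0.84, ¬quiet=1−0.87=0.13; AND[a·b] → w = 0.1092
R5 (z=-7.0): adequate=0.84, nominal=0.42; AND[a·b] → w = 0.3528
Weighted average = (0.2448·15.0 + 0.7200·-22.0 + 0.2436·-5.0 + 0.1092·-14.0 + 0.3528·-7.0) / (0.2448 + 0.7200 + 0.2436 + 0.1092 + 0.3528)
  = -17.3844 / 1.6704 = -10.407

-10.407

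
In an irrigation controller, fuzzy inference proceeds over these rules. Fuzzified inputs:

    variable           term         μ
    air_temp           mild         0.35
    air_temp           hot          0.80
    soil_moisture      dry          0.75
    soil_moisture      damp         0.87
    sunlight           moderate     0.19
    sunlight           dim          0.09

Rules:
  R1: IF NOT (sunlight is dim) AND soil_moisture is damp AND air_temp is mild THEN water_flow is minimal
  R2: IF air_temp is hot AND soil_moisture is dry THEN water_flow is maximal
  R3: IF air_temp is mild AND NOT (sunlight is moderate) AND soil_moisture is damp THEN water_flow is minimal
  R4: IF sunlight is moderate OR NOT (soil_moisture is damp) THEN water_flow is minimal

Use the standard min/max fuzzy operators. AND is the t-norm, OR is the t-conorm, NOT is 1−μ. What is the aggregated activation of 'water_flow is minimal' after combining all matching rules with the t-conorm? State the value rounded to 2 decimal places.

0.35

R1: ¬dim=1−0.09=0.91, damp=0.87, mild=0.35; AND[min(a, b)] → w = 0.35
R2: hot=0.80, dry=0.75; AND[min(a, b)] → w = 0.75
R3: mild=0.35, ¬moderate=1−0.19=0.81, damp=0.87; AND[min(a, b)] → w = 0.35
R4: moderate=0.19, ¬damp=1−0.87=0.13; OR[max(a, b)] → w = 0.19
Rules with consequent 'minimal': {R1, R3, R4} → strengths 0.35, 0.35, 0.19
Aggregate via t-conorm [max(a, b)]: 0.35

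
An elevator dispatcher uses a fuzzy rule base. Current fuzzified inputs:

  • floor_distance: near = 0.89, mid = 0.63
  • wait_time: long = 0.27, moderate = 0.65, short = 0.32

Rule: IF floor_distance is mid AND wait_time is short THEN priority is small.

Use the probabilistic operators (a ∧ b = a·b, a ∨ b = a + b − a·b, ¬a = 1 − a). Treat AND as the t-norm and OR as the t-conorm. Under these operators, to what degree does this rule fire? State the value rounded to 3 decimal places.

firing strength: mid=0.63, short=0.32; AND[a·b] → w = 0.2016

0.202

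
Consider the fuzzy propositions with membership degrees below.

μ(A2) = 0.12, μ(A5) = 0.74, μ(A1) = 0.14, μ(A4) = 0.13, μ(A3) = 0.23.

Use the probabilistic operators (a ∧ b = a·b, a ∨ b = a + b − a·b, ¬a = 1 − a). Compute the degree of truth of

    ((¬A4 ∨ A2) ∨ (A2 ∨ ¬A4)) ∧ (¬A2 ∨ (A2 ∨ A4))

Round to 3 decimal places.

0.896

¬A4 = 1 − 0.1300 = 0.8700
¬A4 ∨ A2 = a + b − a·b on (0.8700, 0.1200) = 0.8856
¬A4 = 1 − 0.1300 = 0.8700
A2 ∨ ¬A4 = a + b − a·b on (0.1200, 0.8700) = 0.8856
(¬A4 ∨ A2) ∨ (A2 ∨ ¬A4) = a + b − a·b on (0.8856, 0.8856) = 0.9869
¬A2 = 1 − 0.1200 = 0.8800
A2 ∨ A4 = a + b − a·b on (0.1200, 0.1300) = 0.2344
¬A2 ∨ (A2 ∨ A4) = a + b − a·b on (0.8800, 0.2344) = 0.9081
((¬A4 ∨ A2) ∨ (A2 ∨ ¬A4)) ∧ (¬A2 ∨ (A2 ∨ A4)) = a·b on (0.9869, 0.9081) = 0.8962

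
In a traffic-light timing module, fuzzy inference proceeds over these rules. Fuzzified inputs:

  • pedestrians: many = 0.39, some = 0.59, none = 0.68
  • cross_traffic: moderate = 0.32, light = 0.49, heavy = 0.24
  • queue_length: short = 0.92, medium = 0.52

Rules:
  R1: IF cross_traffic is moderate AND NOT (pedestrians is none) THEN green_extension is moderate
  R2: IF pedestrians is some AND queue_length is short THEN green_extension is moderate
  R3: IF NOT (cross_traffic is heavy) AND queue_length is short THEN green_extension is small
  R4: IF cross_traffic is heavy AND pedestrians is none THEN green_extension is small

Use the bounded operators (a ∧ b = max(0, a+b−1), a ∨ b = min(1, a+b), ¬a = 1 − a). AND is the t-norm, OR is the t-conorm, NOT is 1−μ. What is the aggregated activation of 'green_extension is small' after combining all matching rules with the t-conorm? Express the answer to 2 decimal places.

R1: moderate=0.32, ¬none=1−0.68=0.32; AND[max(0, a+b−1)] → w = 0.00
R2: some=0.59, short=0.92; AND[max(0, a+b−1)] → w = 0.51
R3: ¬heavy=1−0.24=0.76, short=0.92; AND[max(0, a+b−1)] → w = 0.68
R4: heavy=0.24, none=0.68; AND[max(0, a+b−1)] → w = 0.00
Rules with consequent 'small': {R3, R4} → strengths 0.68, 0.00
Aggregate via t-conorm [min(1, a+b)]: 0.68

0.68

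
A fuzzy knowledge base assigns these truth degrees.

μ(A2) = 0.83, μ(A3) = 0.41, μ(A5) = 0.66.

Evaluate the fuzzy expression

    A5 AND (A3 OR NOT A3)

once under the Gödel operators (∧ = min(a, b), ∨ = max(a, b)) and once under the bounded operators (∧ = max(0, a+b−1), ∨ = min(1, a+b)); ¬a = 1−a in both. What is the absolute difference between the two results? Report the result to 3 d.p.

0.070

Under Gödel:
  NOT A3 = 1 − 0.41 = 0.59
  A3 OR NOT A3 = max(a, b) on (0.41, 0.59) = 0.59
  A5 AND (A3 OR NOT A3) = min(a, b) on (0.66, 0.59) = 0.59
  → value = 0.5900
Under bounded:
  NOT A3 = 1 − 0.41 = 0.59
  A3 OR NOT A3 = min(1, a+b) on (0.41, 0.59) = 1.00
  A5 AND (A3 OR NOT A3) = max(0, a+b−1) on (0.66, 1.00) = 0.66
  → value = 0.6600
|0.5900 − 0.6600| = 0.070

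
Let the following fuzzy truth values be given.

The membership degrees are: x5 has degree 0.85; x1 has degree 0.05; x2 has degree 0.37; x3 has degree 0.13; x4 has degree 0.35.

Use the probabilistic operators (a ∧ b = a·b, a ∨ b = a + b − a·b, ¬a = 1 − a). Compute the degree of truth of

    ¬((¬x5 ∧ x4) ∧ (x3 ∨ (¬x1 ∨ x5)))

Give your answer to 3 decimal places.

¬x5 = 1 − 0.8500 = 0.1500
¬x5 ∧ x4 = a·b on (0.1500, 0.3500) = 0.0525
¬x1 = 1 − 0.0500 = 0.9500
¬x1 ∨ x5 = a + b − a·b on (0.9500, 0.8500) = 0.9925
x3 ∨ (¬x1 ∨ x5) = a + b − a·b on (0.1300, 0.9925) = 0.9935
(¬x5 ∧ x4) ∧ (x3 ∨ (¬x1 ∨ x5)) = a·b on (0.0525, 0.9935) = 0.0522
¬((¬x5 ∧ x4) ∧ (x3 ∨ (¬x1 ∨ x5))) = 1 − 0.0522 = 0.9478

0.948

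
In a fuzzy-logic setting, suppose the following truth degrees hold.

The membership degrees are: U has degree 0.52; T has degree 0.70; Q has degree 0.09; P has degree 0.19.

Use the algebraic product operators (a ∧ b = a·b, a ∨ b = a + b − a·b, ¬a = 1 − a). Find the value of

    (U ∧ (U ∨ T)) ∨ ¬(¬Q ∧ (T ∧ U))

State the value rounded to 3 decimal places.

U ∨ T = a + b − a·b on (0.5200, 0.7000) = 0.8560
U ∧ (U ∨ T) = a·b on (0.5200, 0.8560) = 0.4451
¬Q = 1 − 0.0900 = 0.9100
T ∧ U = a·b on (0.7000, 0.5200) = 0.3640
¬Q ∧ (T ∧ U) = a·b on (0.9100, 0.3640) = 0.3312
¬(¬Q ∧ (T ∧ U)) = 1 − 0.3312 = 0.6688
(U ∧ (U ∨ T)) ∨ ¬(¬Q ∧ (T ∧ U)) = a + b − a·b on (0.4451, 0.6688) = 0.8162

0.816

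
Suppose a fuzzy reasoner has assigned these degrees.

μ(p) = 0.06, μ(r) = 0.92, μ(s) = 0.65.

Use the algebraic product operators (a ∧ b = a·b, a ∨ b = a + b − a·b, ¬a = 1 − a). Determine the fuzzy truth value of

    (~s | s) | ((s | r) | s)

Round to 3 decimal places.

~s = 1 − 0.6500 = 0.3500
~s | s = a + b − a·b on (0.3500, 0.6500) = 0.7725
s | r = a + b − a·b on (0.6500, 0.9200) = 0.9720
(s | r) | s = a + b − a·b on (0.9720, 0.6500) = 0.9902
(~s | s) | ((s | r) | s) = a + b − a·b on (0.7725, 0.9902) = 0.9978

0.998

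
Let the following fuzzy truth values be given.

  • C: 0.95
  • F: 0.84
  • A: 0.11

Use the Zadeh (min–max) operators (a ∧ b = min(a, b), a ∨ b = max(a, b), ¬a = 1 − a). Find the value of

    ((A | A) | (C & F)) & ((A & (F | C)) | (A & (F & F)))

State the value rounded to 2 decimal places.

A | A = max(a, b) on (0.11, 0.11) = 0.11
C & F = min(a, b) on (0.95, 0.84) = 0.84
(A | A) | (C & F) = max(a, b) on (0.11, 0.84) = 0.84
F | C = max(a, b) on (0.84, 0.95) = 0.95
A & (F | C) = min(a, b) on (0.11, 0.95) = 0.11
F & F = min(a, b) on (0.84, 0.84) = 0.84
A & (F & F) = min(a, b) on (0.11, 0.84) = 0.11
(A & (F | C)) | (A & (F & F)) = max(a, b) on (0.11, 0.11) = 0.11
((A | A) | (C & F)) & ((A & (F | C)) | (A & (F & F))) = min(a, b) on (0.84, 0.11) = 0.11

0.11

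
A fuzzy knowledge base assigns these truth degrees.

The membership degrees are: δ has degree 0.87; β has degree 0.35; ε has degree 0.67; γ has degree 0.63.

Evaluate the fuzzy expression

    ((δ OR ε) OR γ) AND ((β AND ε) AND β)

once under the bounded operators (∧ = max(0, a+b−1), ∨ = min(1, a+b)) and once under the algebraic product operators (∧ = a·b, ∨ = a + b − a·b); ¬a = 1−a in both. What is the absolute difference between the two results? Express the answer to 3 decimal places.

Under bounded:
  δ OR ε = min(1, a+b) on (0.87, 0.67) = 1.00
  (δ OR ε) OR γ = min(1, a+b) on (1.00, 0.63) = 1.00
  β AND ε = max(0, a+b−1) on (0.35, 0.67) = 0.02
  (β AND ε) AND β = max(0, a+b−1) on (0.02, 0.35) = 0.00
  ((δ OR ε) OR γ) AND ((β AND ε) AND β) = max(0, a+b−1) on (1.00, 0.00) = 0.00
  → value = 0.0000
Under algebraic product:
  δ OR ε = a + b − a·b on (0.8700, 0.6700) = 0.9571
  (δ OR ε) OR γ = a + b − a·b on (0.9571, 0.6300) = 0.9841
  β AND ε = a·b on (0.3500, 0.6700) = 0.2345
  (β AND ε) AND β = a·b on (0.2345, 0.3500) = 0.0821
  ((δ OR ε) OR γ) AND ((β AND ε) AND β) = a·b on (0.9841, 0.0821) = 0.0808
  → value = 0.0808
|0.0000 − 0.0808| = 0.081

0.081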